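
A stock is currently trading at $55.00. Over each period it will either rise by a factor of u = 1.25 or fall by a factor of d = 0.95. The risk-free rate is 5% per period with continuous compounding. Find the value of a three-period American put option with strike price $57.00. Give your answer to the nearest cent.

$2.99

Risk-neutral probability p = (e^0.05 − 0.95)/(1.25 − 0.95) = 0.1013/0.3000 = 0.3376
Terminal stock prices: S_uuu = 107.4, S_uud = 81.64, S_udd = 62.05, S_ddd = 47.16
Terminal payoffs (K − S): max(-50.42, 0) = 0, max(-24.64, 0) = 0, max(-5.047, 0) = 0, max(9.844, 0) = 9.844
Node uu (S = 85.94): continuation = e^(−0.05)·[0.3376·0.0000 + 0.6624·0.0000] = 0.0000; exercise value = 0.0000 ≤ continuation, so V_uu = 0.0000
Node ud (S = 65.31): continuation = e^(−0.05)·[0.3376·0.0000 + 0.6624·0.0000] = 0.0000; exercise value = 0.0000 ≤ continuation, so V_ud = 0.0000
Node dd (S = 49.64): continuation = e^(−0.05)·[0.3376·0.0000 + 0.6624·9.8444] = 6.2032; exercise value = 7.3625 > continuation, so V_dd = 7.3625 (exercise)
Node u (S = 68.75): continuation = e^(−0.05)·[0.3376·0.0000 + 0.6624·0.0000] = 0.0000; exercise value = 0.0000 ≤ continuation, so V_u = 0.0000
Node d (S = 52.25): continuation = e^(−0.05)·[0.3376·0.0000 + 0.6624·7.3625] = 4.6393; exercise value = 4.7500 > continuation, so V_d = 4.7500 (exercise)
Node 0 (S = 55): continuation = e^(−0.05)·[0.3376·0.0000 + 0.6624·4.7500] = 2.9931; exercise value = 2.0000 ≤ continuation, so V_0 = 2.9931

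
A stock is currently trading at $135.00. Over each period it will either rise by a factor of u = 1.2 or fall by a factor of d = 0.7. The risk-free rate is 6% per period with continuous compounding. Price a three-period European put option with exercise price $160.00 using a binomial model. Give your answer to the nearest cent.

Risk-neutral probability p = (e^0.06 − 0.7)/(1.2 − 0.7) = 0.3618/0.5000 = 0.7237
Terminal stock prices: S_uuu = 233.3, S_uud = 136.1, S_udd = 79.38, S_ddd = 46.3
Terminal payoffs (K − S): max(-73.28, 0) = 0, max(23.92, 0) = 23.92, max(80.62, 0) = 80.62, max(113.7, 0) = 113.7
Node uu (S = 194.4): V_uu = e^(−0.06)·[0.7237·0.0000 + 0.2763·23.9200] = 6.2248
Node ud (S = 113.4): V_ud = e^(−0.06)·[0.7237·23.9200 + 0.2763·80.6200] = 37.2823
Node dd (S = 66.15): V_dd = e^(−0.06)·[0.7237·80.6200 + 0.2763·113.6950] = 84.5323
Node u (S = 162): V_u = e^(−0.06)·[0.7237·6.2248 + 0.2763·37.2823] = 13.9446
Node d (S = 94.5): V_d = e^(−0.06)·[0.7237·37.2823 + 0.2763·84.5323] = 47.4073
Node 0 (S = 135): V_0 = e^(−0.06)·[0.7237·13.9446 + 0.2763·47.4073] = 21.8407

$21.84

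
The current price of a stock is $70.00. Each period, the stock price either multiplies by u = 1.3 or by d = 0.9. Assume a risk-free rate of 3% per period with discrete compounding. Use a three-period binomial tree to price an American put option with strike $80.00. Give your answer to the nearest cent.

Risk-neutral probability p = (1 + 0.03 − 0.9)/(1.3 − 0.9) = 0.1300/0.4000 = 0.3250
Terminal stock prices: S_uuu = 153.8, S_uud = 106.5, S_udd = 73.71, S_ddd = 51.03
Terminal payoffs (K − S): max(-73.79, 0) = 0, max(-26.47, 0) = 0, max(6.29, 0) = 6.29, max(28.97, 0) = 28.97
Node uu (S = 118.3): continuation = 1/1.03·[0.3250·0.0000 + 0.6750·0.0000] = 0.0000; exercise value = 0.0000 ≤ continuation, so V_uu = 0.0000
Node ud (S = 81.9): continuation = 1/1.03·[0.3250·0.0000 + 0.6750·6.2900] = 4.1221; exercise value = 0.0000 ≤ continuation, so V_ud = 4.1221
Node dd (S = 56.7): continuation = 1/1.03·[0.3250·6.2900 + 0.6750·28.9700] = 20.9699; exercise value = 23.3000 > continuation, so V_dd = 23.3000 (exercise)
Node u (S = 91): continuation = 1/1.03·[0.3250·0.0000 + 0.6750·4.1221] = 2.7014; exercise value = 0.0000 ≤ continuation, so V_u = 2.7014
Node d (S = 63): continuation = 1/1.03·[0.3250·4.1221 + 0.6750·23.3000] = 16.5701; exercise value = 17.0000 > continuation, so V_d = 17.0000 (exercise)
Node 0 (S = 70): continuation = 1/1.03·[0.3250·2.7014 + 0.6750·17.0000] = 11.9932; exercise value = 10.0000 ≤ continuation, so V_0 = 11.9932

$11.99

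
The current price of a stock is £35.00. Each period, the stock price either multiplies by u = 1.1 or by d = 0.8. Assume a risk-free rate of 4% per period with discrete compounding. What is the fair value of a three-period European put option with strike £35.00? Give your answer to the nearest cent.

£1.39

Risk-neutral probability p = (1 + 0.04 − 0.8)/(1.1 − 0.8) = 0.2400/0.3000 = 0.8000
Terminal stock prices: S_uuu = 46.59, S_uud = 33.88, S_udd = 24.64, S_ddd = 17.92
Terminal payoffs (K − S): max(-11.59, 0) = 0, max(1.12, 0) = 1.12, max(10.36, 0) = 10.36, max(17.08, 0) = 17.08
Node uu (S = 42.35): V_uu = 1/1.04·[0.8000·0.0000 + 0.2000·1.1200] = 0.2154
Node ud (S = 30.8): V_ud = 1/1.04·[0.8000·1.1200 + 0.2000·10.3600] = 2.8538
Node dd (S = 22.4): V_dd = 1/1.04·[0.8000·10.3600 + 0.2000·17.0800] = 11.2538
Node u (S = 38.5): V_u = 1/1.04·[0.8000·0.2154 + 0.2000·2.8538] = 0.7145
Node d (S = 28): V_d = 1/1.04·[0.8000·2.8538 + 0.2000·11.2538] = 4.3595
Node 0 (S = 35): V_0 = 1/1.04·[0.8000·0.7145 + 0.2000·4.3595] = 1.3880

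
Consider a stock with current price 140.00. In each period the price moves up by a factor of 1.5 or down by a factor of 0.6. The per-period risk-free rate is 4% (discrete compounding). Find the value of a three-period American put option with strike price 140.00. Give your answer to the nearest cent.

36.26

Risk-neutral probability p = (1 + 0.04 − 0.6)/(1.5 − 0.6) = 0.4400/0.9000 = 0.4889
Terminal stock prices: S_uuu = 472.5, S_uud = 189, S_udd = 75.6, S_ddd = 30.24
Terminal payoffs (K − S): max(-332.5, 0) = 0, max(-49, 0) = 0, max(64.4, 0) = 64.4, max(109.8, 0) = 109.8
Node uu (S = 315): continuation = 1/1.04·[0.4889·0.0000 + 0.5111·0.0000] = 0.0000; exercise value = 0.0000 ≤ continuation, so V_uu = 0.0000
Node ud (S = 126): continuation = 1/1.04·[0.4889·0.0000 + 0.5111·64.4000] = 31.6496; exercise value = 14.0000 ≤ continuation, so V_ud = 31.6496
Node dd (S = 50.4): continuation = 1/1.04·[0.4889·64.4000 + 0.5111·109.7600] = 84.2154; exercise value = 89.6000 > continuation, so V_dd = 89.6000 (exercise)
Node u (S = 210): continuation = 1/1.04·[0.4889·0.0000 + 0.5111·31.6496] = 15.5543; exercise value = 0.0000 ≤ continuation, so V_u = 15.5543
Node d (S = 84): continuation = 1/1.04·[0.4889·31.6496 + 0.5111·89.6000] = 58.9122; exercise value = 56.0000 ≤ continuation, so V_d = 58.9122
Node 0 (S = 140): continuation = 1/1.04·[0.4889·15.5543 + 0.5111·58.9122] = 36.2644; exercise value = 0.0000 ≤ continuation, so V_0 = 36.2644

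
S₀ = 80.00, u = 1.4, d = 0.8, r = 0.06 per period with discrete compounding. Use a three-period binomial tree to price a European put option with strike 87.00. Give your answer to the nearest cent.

12.40

Risk-neutral probability p = (1 + 0.06 − 0.8)/(1.4 − 0.8) = 0.2600/0.6000 = 0.4333
Terminal stock prices: S_uuu = 219.5, S_uud = 125.4, S_udd = 71.68, S_ddd = 40.96
Terminal payoffs (K − S): max(-132.5, 0) = 0, max(-38.44, 0) = 0, max(15.32, 0) = 15.32, max(46.04, 0) = 46.04
Node uu (S = 156.8): V_uu = 1/1.06·[0.4333·0.0000 + 0.5667·0.0000] = 0.0000
Node ud (S = 89.6): V_ud = 1/1.06·[0.4333·0.0000 + 0.5667·15.3200] = 8.1899
Node dd (S = 51.2): V_dd = 1/1.06·[0.4333·15.3200 + 0.5667·46.0400] = 30.8755
Node u (S = 112): V_u = 1/1.06·[0.4333·0.0000 + 0.5667·8.1899] = 4.3783
Node d (S = 64): V_d = 1/1.06·[0.4333·8.1899 + 0.5667·30.8755] = 19.8538
Node 0 (S = 80): V_0 = 1/1.06·[0.4333·4.3783 + 0.5667·19.8538] = 12.4035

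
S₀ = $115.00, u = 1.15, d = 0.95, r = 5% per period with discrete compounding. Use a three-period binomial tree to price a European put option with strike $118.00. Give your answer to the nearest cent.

$2.10

Risk-neutral probability p = (1 + 0.05 − 0.95)/(1.15 − 0.95) = 0.1000/0.2000 = 0.5000
Terminal stock prices: S_uuu = 174.9, S_uud = 144.5, S_udd = 119.4, S_ddd = 98.6
Terminal payoffs (K − S): max(-56.9, 0) = 0, max(-26.48, 0) = 0, max(-1.356, 0) = 0, max(19.4, 0) = 19.4
Node uu (S = 152.1): V_uu = 1/1.05·[0.5000·0.0000 + 0.5000·0.0000] = 0.0000
Node ud (S = 125.6): V_ud = 1/1.05·[0.5000·0.0000 + 0.5000·0.0000] = 0.0000
Node dd (S = 103.8): V_dd = 1/1.05·[0.5000·0.0000 + 0.5000·19.4019] = 9.2390
Node u (S = 132.2): V_u = 1/1.05·[0.5000·0.0000 + 0.5000·0.0000] = 0.0000
Node d (S = 109.2): V_d = 1/1.05·[0.5000·0.0000 + 0.5000·9.2390] = 4.3995
Node 0 (S = 115): V_0 = 1/1.05·[0.5000·0.0000 + 0.5000·4.3995] = 2.0950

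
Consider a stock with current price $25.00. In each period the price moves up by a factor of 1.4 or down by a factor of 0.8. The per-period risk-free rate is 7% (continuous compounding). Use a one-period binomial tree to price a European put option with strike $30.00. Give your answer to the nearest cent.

$5.09

Risk-neutral probability p = (e^0.07 − 0.8)/(1.4 − 0.8) = 0.2725/0.6000 = 0.4542
Terminal stock prices: S_u = 35, S_d = 20
Terminal payoffs (K − S): max(-5, 0) = 0, max(10, 0) = 10
Node 0 (S = 25): V_0 = e^(−0.07)·[0.4542·0.0000 + 0.5458·10.0000] = 5.0892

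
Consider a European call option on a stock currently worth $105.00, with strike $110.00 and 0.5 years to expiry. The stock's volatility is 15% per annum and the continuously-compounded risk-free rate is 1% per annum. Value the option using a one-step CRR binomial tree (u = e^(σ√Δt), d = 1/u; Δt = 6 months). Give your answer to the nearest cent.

$3.34

CRR parameters: u = e^(σ√Δt) = e^(0.15·√0.5) = 1.1119, d = 1/u = 0.8994
Per-period rate: rΔt = 0.01·0.5 = 0.005, so R = e^0.005 = 1.0050
Risk-neutral probability p = (e^0.005 − 0.8994)/(1.1119 − 0.8994) = 0.1056/0.2125 = 0.4971
Terminal stock prices: S_u = 116.7, S_d = 94.43
Terminal payoffs (S − K): max(6.749, 0) = 6.749, max(-15.57, 0) = 0
Node 0 (S = 105): V_0 = e^(−0.005)·[0.4971·6.7490 + 0.5029·0.0000] = 3.3382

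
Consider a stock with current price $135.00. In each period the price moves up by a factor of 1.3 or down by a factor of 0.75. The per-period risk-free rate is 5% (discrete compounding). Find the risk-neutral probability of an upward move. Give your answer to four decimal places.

p = 0.5455

Risk-neutral probability p = (1 + 0.05 − 0.75)/(1.3 − 0.75) = 0.3000/0.5500 = 0.5455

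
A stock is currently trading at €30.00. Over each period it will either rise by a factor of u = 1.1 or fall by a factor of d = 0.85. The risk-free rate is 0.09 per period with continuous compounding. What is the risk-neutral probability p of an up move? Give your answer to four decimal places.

Risk-neutral probability p = (e^0.09 − 0.85)/(1.1 − 0.85) = 0.2442/0.2500 = 0.9767

p = 0.9767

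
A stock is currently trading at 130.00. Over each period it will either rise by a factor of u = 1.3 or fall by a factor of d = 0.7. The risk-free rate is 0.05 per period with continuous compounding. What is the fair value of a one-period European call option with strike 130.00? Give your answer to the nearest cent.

Risk-neutral probability p = (e^0.05 − 0.7)/(1.3 − 0.7) = 0.3513/0.6000 = 0.5855
Terminal stock prices: S_u = 169, S_d = 91
Terminal payoffs (S − K): max(39, 0) = 39, max(-39, 0) = 0
Node 0 (S = 130): V_0 = e^(−0.05)·[0.5855·39.0000 + 0.4145·0.0000] = 21.7191

21.72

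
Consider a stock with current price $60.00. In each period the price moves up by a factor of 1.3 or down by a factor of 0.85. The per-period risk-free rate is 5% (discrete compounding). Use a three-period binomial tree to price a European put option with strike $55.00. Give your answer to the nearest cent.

$2.69

Risk-neutral probability p = (1 + 0.05 − 0.85)/(1.3 − 0.85) = 0.2000/0.4500 = 0.4444
Terminal stock prices: S_uuu = 131.8, S_uud = 86.19, S_udd = 56.35, S_ddd = 36.85
Terminal payoffs (K − S): max(-76.82, 0) = 0, max(-31.19, 0) = 0, max(-1.355, 0) = 0, max(18.15, 0) = 18.15
Node uu (S = 101.4): V_uu = 1/1.05·[0.4444·0.0000 + 0.5556·0.0000] = 0.0000
Node ud (S = 66.3): V_ud = 1/1.05·[0.4444·0.0000 + 0.5556·0.0000] = 0.0000
Node dd (S = 43.35): V_dd = 1/1.05·[0.4444·0.0000 + 0.5556·18.1525] = 9.6045
Node u (S = 78): V_u = 1/1.05·[0.4444·0.0000 + 0.5556·0.0000] = 0.0000
Node d (S = 51): V_d = 1/1.05·[0.4444·0.0000 + 0.5556·9.6045] = 5.0817
Node 0 (S = 60): V_0 = 1/1.05·[0.4444·0.0000 + 0.5556·5.0817] = 2.6888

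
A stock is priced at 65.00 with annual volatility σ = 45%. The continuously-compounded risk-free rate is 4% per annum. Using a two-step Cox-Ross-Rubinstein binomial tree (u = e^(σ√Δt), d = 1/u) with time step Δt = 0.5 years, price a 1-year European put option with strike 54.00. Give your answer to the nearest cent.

CRR parameters: u = e^(σ√Δt) = e^(0.45·√0.5) = 1.3746, d = 1/u = 0.7275
Per-period rate: rΔt = 0.04·0.5 = 0.02, so R = e^0.02 = 1.0202
Risk-neutral probability p = (e^0.02 − 0.7275)/(1.3746 − 0.7275) = 0.2927/0.6472 = 0.4523
Terminal stock prices: S_uu = 122.8, S_ud = 65, S_dd = 34.4
Terminal payoffs (K − S): max(-68.83, 0) = 0, max(-11, 0) = 0, max(19.6, 0) = 19.6
Node u (S = 89.35): V_u = e^(−0.02)·[0.4523·0.0000 + 0.5477·0.0000] = 0.0000
Node d (S = 47.28): V_d = e^(−0.02)·[0.4523·0.0000 + 0.5477·19.6022] = 10.5230
Node 0 (S = 65): V_0 = e^(−0.02)·[0.4523·0.0000 + 0.5477·10.5230] = 5.6490

5.65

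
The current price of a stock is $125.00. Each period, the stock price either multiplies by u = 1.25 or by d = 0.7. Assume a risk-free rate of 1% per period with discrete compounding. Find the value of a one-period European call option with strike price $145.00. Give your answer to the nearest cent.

Risk-neutral probability p = (1 + 0.01 − 0.7)/(1.25 − 0.7) = 0.3100/0.5500 = 0.5636
Terminal stock prices: S_u = 156.2, S_d = 87.5
Terminal payoffs (S − K): max(11.25, 0) = 11.25, max(-57.5, 0) = 0
Node 0 (S = 125): V_0 = 1/1.01·[0.5636·11.2500 + 0.4364·0.0000] = 6.2781

$6.28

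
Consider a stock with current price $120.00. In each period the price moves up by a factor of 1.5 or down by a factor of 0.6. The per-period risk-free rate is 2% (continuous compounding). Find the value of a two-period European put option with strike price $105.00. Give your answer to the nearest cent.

$16.88

Risk-neutral probability p = (e^0.02 − 0.6)/(1.5 − 0.6) = 0.4202/0.9000 = 0.4669
Terminal stock prices: S_uu = 270, S_ud = 108, S_dd = 43.2
Terminal payoffs (K − S): max(-165, 0) = 0, max(-3, 0) = 0, max(61.8, 0) = 61.8
Node u (S = 180): V_u = e^(−0.02)·[0.4669·0.0000 + 0.5331·0.0000] = 0.0000
Node d (S = 72): V_d = e^(−0.02)·[0.4669·0.0000 + 0.5331·61.8000] = 32.2938
Node 0 (S = 120): V_0 = e^(−0.02)·[0.4669·0.0000 + 0.5331·32.2938] = 16.8752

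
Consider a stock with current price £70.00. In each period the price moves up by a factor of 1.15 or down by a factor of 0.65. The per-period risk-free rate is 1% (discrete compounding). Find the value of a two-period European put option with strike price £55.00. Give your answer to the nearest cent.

£3.01

Risk-neutral probability p = (1 + 0.01 − 0.65)/(1.15 − 0.65) = 0.3600/0.5000 = 0.7200
Terminal stock prices: S_uu = 92.57, S_ud = 52.33, S_dd = 29.58
Terminal payoffs (K − S): max(-37.57, 0) = 0, max(2.675, 0) = 2.675, max(25.42, 0) = 25.42
Node u (S = 80.5): V_u = 1/1.01·[0.7200·0.0000 + 0.2800·2.6750] = 0.7416
Node d (S = 45.5): V_d = 1/1.01·[0.7200·2.6750 + 0.2800·25.4250] = 8.9554
Node 0 (S = 70): V_0 = 1/1.01·[0.7200·0.7416 + 0.2800·8.9554] = 3.0114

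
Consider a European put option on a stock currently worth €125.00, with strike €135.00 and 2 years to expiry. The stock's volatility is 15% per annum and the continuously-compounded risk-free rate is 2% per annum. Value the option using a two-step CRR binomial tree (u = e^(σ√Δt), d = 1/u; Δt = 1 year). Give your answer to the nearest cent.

€13.80

CRR parameters: u = e^(σ√Δt) = e^(0.15·√1) = 1.1618, d = 1/u = 0.8607
Per-period rate: rΔt = 0.02·1 = 0.02, so R = e^0.02 = 1.0202
Risk-neutral probability p = (e^0.02 − 0.8607)/(1.1618 − 0.8607) = 0.1595/0.3011 = 0.5297
Terminal stock prices: S_uu = 168.7, S_ud = 125, S_dd = 92.6
Terminal payoffs (K − S): max(-33.73, 0) = 0, max(10, 0) = 10, max(42.4, 0) = 42.4
Node u (S = 145.2): V_u = e^(−0.02)·[0.5297·0.0000 + 0.4703·10.0000] = 4.6103
Node d (S = 107.6): V_d = e^(−0.02)·[0.5297·10.0000 + 0.4703·42.3977] = 24.7383
Node 0 (S = 125): V_0 = e^(−0.02)·[0.5297·4.6103 + 0.4703·24.7383] = 13.7986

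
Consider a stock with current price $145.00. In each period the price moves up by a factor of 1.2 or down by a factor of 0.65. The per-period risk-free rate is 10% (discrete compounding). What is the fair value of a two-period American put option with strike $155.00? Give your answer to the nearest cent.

Risk-neutral probability p = (1 + 0.1 − 0.65)/(1.2 − 0.65) = 0.4500/0.5500 = 0.8182
Terminal stock prices: S_uu = 208.8, S_ud = 113.1, S_dd = 61.26
Terminal payoffs (K − S): max(-53.8, 0) = 0, max(41.9, 0) = 41.9, max(93.74, 0) = 93.74
Node u (S = 174): continuation = 1/1.1·[0.8182·0.0000 + 0.1818·41.9000] = 6.9256; exercise value = 0.0000 ≤ continuation, so V_u = 6.9256
Node d (S = 94.25): continuation = 1/1.1·[0.8182·41.9000 + 0.1818·93.7375] = 46.6591; exercise value = 60.7500 > continuation, so V_d = 60.7500 (exercise)
Node 0 (S = 145): continuation = 1/1.1·[0.8182·6.9256 + 0.1818·60.7500] = 15.1926; exercise value = 10.0000 ≤ continuation, so V_0 = 15.1926

$15.19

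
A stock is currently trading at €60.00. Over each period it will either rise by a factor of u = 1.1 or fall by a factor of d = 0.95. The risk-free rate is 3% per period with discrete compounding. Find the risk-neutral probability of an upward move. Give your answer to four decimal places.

p = 0.5333

Risk-neutral probability p = (1 + 0.03 − 0.95)/(1.1 − 0.95) = 0.0800/0.1500 = 0.5333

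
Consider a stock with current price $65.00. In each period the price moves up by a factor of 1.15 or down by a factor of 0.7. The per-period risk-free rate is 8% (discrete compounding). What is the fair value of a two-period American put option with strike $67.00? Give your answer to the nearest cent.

Risk-neutral probability p = (1 + 0.08 − 0.7)/(1.15 − 0.7) = 0.3800/0.4500 = 0.8444
Terminal stock prices: S_uu = 85.96, S_ud = 52.32, S_dd = 31.85
Terminal payoffs (K − S): max(-18.96, 0) = 0, max(14.68, 0) = 14.68, max(35.15, 0) = 35.15
Node u (S = 74.75): continuation = 1/1.08·[0.8444·0.0000 + 0.1556·14.6750] = 2.1137; exercise value = 0.0000 ≤ continuation, so V_u = 2.1137
Node d (S = 45.5): continuation = 1/1.08·[0.8444·14.6750 + 0.1556·35.1500] = 16.5370; exercise value = 21.5000 > continuation, so V_d = 21.5000 (exercise)
Node 0 (S = 65): continuation = 1/1.08·[0.8444·2.1137 + 0.1556·21.5000] = 4.7494; exercise value = 2.0000 ≤ continuation, so V_0 = 4.7494

$4.75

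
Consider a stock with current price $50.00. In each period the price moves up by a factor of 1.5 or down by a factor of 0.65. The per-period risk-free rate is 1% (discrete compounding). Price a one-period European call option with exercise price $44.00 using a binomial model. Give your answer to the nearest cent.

Risk-neutral probability p = (1 + 0.01 − 0.65)/(1.5 − 0.65) = 0.3600/0.8500 = 0.4235
Terminal stock prices: S_u = 75, S_d = 32.5
Terminal payoffs (S − K): max(31, 0) = 31, max(-11.5, 0) = 0
Node 0 (S = 50): V_0 = 1/1.01·[0.4235·31.0000 + 0.5765·0.0000] = 12.9994

$13.00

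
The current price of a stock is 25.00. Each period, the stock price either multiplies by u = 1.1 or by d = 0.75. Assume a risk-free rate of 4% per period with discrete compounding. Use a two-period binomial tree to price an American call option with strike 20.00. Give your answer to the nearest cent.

Risk-neutral probability p = (1 + 0.04 − 0.75)/(1.1 − 0.75) = 0.2900/0.3500 = 0.8286
Terminal stock prices: S_uu = 30.25, S_ud = 20.63, S_dd = 14.06
Terminal payoffs (S − K): max(10.25, 0) = 10.25, max(0.625, 0) = 0.625, max(-5.938, 0) = 0
Node u (S = 27.5): continuation = 1/1.04·[0.8286·10.2500 + 0.1714·0.6250] = 8.2692; exercise value = 7.5000 ≤ continuation, so V_u = 8.2692
Node d (S = 18.75): continuation = 1/1.04·[0.8286·0.6250 + 0.1714·0.0000] = 0.4979; exercise value = 0.0000 ≤ continuation, so V_d = 0.4979
Node 0 (S = 25): continuation = 1/1.04·[0.8286·8.2692 + 0.1714·0.4979] = 6.6702; exercise value = 5.0000 ≤ continuation, so V_0 = 6.6702

6.67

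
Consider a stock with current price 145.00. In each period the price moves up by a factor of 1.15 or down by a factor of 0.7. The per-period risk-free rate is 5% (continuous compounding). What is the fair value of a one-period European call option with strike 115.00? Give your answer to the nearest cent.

38.43

Risk-neutral probability p = (e^0.05 − 0.7)/(1.15 − 0.7) = 0.3513/0.4500 = 0.7806
Terminal stock prices: S_u = 166.8, S_d = 101.5
Terminal payoffs (S − K): max(51.75, 0) = 51.75, max(-13.5, 0) = 0
Node 0 (S = 145): V_0 = e^(−0.05)·[0.7806·51.7500 + 0.2194·0.0000] = 38.4260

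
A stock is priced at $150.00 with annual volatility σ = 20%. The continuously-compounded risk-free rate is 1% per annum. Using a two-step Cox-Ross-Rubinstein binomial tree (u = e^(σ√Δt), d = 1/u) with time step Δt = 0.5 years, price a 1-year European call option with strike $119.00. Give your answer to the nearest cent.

$33.76

CRR parameters: u = e^(σ√Δt) = e^(0.2·√0.5) = 1.1519, d = 1/u = 0.8681
Per-period rate: rΔt = 0.01·0.5 = 0.005, so R = e^0.005 = 1.0050
Risk-neutral probability p = (e^0.005 − 0.8681)/(1.1519 − 0.8681) = 0.1369/0.2838 = 0.4824
Terminal stock prices: S_uu = 199, S_ud = 150, S_dd = 113
Terminal payoffs (S − K): max(80.03, 0) = 80.03, max(31, 0) = 31, max(-5.954, 0) = 0
Node u (S = 172.8): V_u = e^(−0.005)·[0.4824·80.0345 + 0.5176·31.0000] = 54.3800
Node d (S = 130.2): V_d = e^(−0.005)·[0.4824·31.0000 + 0.5176·0.0000] = 14.8788
Node 0 (S = 150): V_0 = e^(−0.005)·[0.4824·54.3800 + 0.5176·14.8788] = 33.7636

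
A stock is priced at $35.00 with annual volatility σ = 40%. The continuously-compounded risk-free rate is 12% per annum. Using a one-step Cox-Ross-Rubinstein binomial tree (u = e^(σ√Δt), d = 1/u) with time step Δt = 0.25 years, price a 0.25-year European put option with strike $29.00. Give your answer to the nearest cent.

$0.16

CRR parameters: u = e^(σ√Δt) = e^(0.4·√0.25) = 1.2214, d = 1/u = 0.8187
Per-period rate: rΔt = 0.12·0.25 = 0.03, so R = e^0.03 = 1.0305
Risk-neutral probability p = (e^0.03 − 0.8187)/(1.2214 − 0.8187) = 0.2117/0.4027 = 0.5258
Terminal stock prices: S_u = 42.75, S_d = 28.66
Terminal payoffs (K − S): max(-13.75, 0) = 0, max(0.3444, 0) = 0.3444
Node 0 (S = 35): V_0 = e^(−0.03)·[0.5258·0.0000 + 0.4742·0.3444] = 0.1585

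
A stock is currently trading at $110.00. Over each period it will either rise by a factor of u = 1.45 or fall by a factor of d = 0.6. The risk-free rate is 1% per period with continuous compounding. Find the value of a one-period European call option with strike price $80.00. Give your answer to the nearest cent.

Risk-neutral probability p = (e^0.01 − 0.6)/(1.45 − 0.6) = 0.4101/0.8500 = 0.4824
Terminal stock prices: S_u = 159.5, S_d = 66
Terminal payoffs (S − K): max(79.5, 0) = 79.5, max(-14, 0) = 0
Node 0 (S = 110): V_0 = e^(−0.01)·[0.4824·79.5000 + 0.5176·0.0000] = 37.9701

$37.97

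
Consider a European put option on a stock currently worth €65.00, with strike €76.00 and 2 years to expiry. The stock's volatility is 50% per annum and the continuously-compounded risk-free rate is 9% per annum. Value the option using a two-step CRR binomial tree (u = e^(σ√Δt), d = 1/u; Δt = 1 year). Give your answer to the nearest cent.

€16.89

CRR parameters: u = e^(σ√Δt) = e^(0.5·√1) = 1.6487, d = 1/u = 0.6065
Per-period rate: rΔt = 0.09·1 = 0.09, so R = e^0.09 = 1.0942
Risk-neutral probability p = (e^0.09 − 0.6065)/(1.6487 − 0.6065) = 0.4876/1.0422 = 0.4679
Terminal stock prices: S_uu = 176.7, S_ud = 65, S_dd = 23.91
Terminal payoffs (K − S): max(-100.7, 0) = 0, max(11, 0) = 11, max(52.09, 0) = 52.09
Node u (S = 107.2): V_u = e^(−0.09)·[0.4679·0.0000 + 0.5321·11.0000] = 5.3493
Node d (S = 39.42): V_d = e^(−0.09)·[0.4679·11.0000 + 0.5321·52.0878] = 30.0343
Node 0 (S = 65): V_0 = e^(−0.09)·[0.4679·5.3493 + 0.5321·30.0343] = 16.8932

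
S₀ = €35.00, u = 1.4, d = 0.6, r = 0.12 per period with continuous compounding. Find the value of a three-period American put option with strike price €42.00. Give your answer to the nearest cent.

Risk-neutral probability p = (e^0.12 − 0.6)/(1.4 − 0.6) = 0.5275/0.8000 = 0.6594
Terminal stock prices: S_uuu = 96.04, S_uud = 41.16, S_udd = 17.64, S_ddd = 7.56
Terminal payoffs (K − S): max(-54.04, 0) = 0, max(0.84, 0) = 0.84, max(24.36, 0) = 24.36, max(34.44, 0) = 34.44
Node uu (S = 68.6): continuation = e^(−0.12)·[0.6594·0.0000 + 0.3406·0.8400] = 0.2538; exercise value = 0.0000 ≤ continuation, so V_uu = 0.2538
Node ud (S = 29.4): continuation = e^(−0.12)·[0.6594·0.8400 + 0.3406·24.3600] = 7.8507; exercise value = 12.6000 > continuation, so V_ud = 12.6000 (exercise)
Node dd (S = 12.6): continuation = e^(−0.12)·[0.6594·24.3600 + 0.3406·34.4400] = 24.6507; exercise value = 29.4000 > continuation, so V_dd = 29.4000 (exercise)
Node u (S = 49): continuation = e^(−0.12)·[0.6594·0.2538 + 0.3406·12.6000] = 3.9550; exercise value = 0.0000 ≤ continuation, so V_u = 3.9550
Node d (S = 21): continuation = e^(−0.12)·[0.6594·12.6000 + 0.3406·29.4000] = 16.2507; exercise value = 21.0000 > continuation, so V_d = 21.0000 (exercise)
Node 0 (S = 35): continuation = e^(−0.12)·[0.6594·3.9550 + 0.3406·21.0000] = 8.6573; exercise value = 7.0000 ≤ continuation, so V_0 = 8.6573

€8.66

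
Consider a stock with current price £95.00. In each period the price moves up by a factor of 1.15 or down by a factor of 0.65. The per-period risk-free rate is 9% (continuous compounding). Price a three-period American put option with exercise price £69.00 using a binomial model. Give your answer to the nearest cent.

£0.93

Risk-neutral probability p = (e^0.09 − 0.65)/(1.15 − 0.65) = 0.4442/0.5000 = 0.8883
Terminal stock prices: S_uuu = 144.5, S_uud = 81.66, S_udd = 46.16, S_ddd = 26.09
Terminal payoffs (K − S): max(-75.48, 0) = 0, max(-12.66, 0) = 0, max(22.84, 0) = 22.84, max(42.91, 0) = 42.91
Node uu (S = 125.6): continuation = e^(−0.09)·[0.8883·0.0000 + 0.1117·0.0000] = 0.0000; exercise value = 0.0000 ≤ continuation, so V_uu = 0.0000
Node ud (S = 71.01): continuation = e^(−0.09)·[0.8883·0.0000 + 0.1117·22.8419] = 2.3308; exercise value = 0.0000 ≤ continuation, so V_ud = 2.3308
Node dd (S = 40.14): continuation = e^(−0.09)·[0.8883·22.8419 + 0.1117·42.9106] = 22.9238; exercise value = 28.8625 > continuation, so V_dd = 28.8625 (exercise)
Node u (S = 109.2): continuation = e^(−0.09)·[0.8883·0.0000 + 0.1117·2.3308] = 0.2378; exercise value = 0.0000 ≤ continuation, so V_u = 0.2378
Node d (S = 61.75): continuation = e^(−0.09)·[0.8883·2.3308 + 0.1117·28.8625] = 4.8376; exercise value = 7.2500 > continuation, so V_d = 7.2500 (exercise)
Node 0 (S = 95): continuation = e^(−0.09)·[0.8883·0.2378 + 0.1117·7.2500] = 0.9329; exercise value = 0.0000 ≤ continuation, so V_0 = 0.9329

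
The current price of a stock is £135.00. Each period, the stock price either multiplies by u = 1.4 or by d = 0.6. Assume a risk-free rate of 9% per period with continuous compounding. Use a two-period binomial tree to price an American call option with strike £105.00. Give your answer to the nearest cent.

Risk-neutral probability p = (e^0.09 − 0.6)/(1.4 − 0.6) = 0.4942/0.8000 = 0.6177
Terminal stock prices: S_uu = 264.6, S_ud = 113.4, S_dd = 48.6
Terminal payoffs (S − K): max(159.6, 0) = 159.6, max(8.4, 0) = 8.4, max(-56.4, 0) = 0
Node u (S = 189): continuation = e^(−0.09)·[0.6177·159.6000 + 0.3823·8.4000] = 93.0372; exercise value = 84.0000 ≤ continuation, so V_u = 93.0372
Node d (S = 81): continuation = e^(−0.09)·[0.6177·8.4000 + 0.3823·0.0000] = 4.7422; exercise value = 0.0000 ≤ continuation, so V_d = 4.7422
Node 0 (S = 135): continuation = e^(−0.09)·[0.6177·93.0372 + 0.3823·4.7422] = 54.1812; exercise value = 30.0000 ≤ continuation, so V_0 = 54.1812

£54.18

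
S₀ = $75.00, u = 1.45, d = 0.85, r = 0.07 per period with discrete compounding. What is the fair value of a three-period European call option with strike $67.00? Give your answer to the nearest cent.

Risk-neutral probability p = (1 + 0.07 − 0.85)/(1.45 − 0.85) = 0.2200/0.6000 = 0.3667
Terminal stock prices: S_uuu = 228.6, S_uud = 134, S_udd = 78.57, S_ddd = 46.06
Terminal payoffs (S − K): max(161.6, 0) = 161.6, max(67.03, 0) = 67.03, max(11.57, 0) = 11.57, max(-20.94, 0) = 0
Node uu (S = 157.7): V_uu = 1/1.07·[0.3667·161.6469 + 0.6333·67.0344] = 95.0707
Node ud (S = 92.44): V_ud = 1/1.07·[0.3667·67.0344 + 0.6333·11.5719] = 29.8207
Node dd (S = 54.19): V_dd = 1/1.07·[0.3667·11.5719 + 0.6333·0.0000] = 3.9654
Node u (S = 108.8): V_u = 1/1.07·[0.3667·95.0707 + 0.6333·29.8207] = 50.2296
Node d (S = 63.75): V_d = 1/1.07·[0.3667·29.8207 + 0.6333·3.9654] = 12.5661
Node 0 (S = 75): V_0 = 1/1.07·[0.3667·50.2296 + 0.6333·12.5661] = 24.6505

$24.65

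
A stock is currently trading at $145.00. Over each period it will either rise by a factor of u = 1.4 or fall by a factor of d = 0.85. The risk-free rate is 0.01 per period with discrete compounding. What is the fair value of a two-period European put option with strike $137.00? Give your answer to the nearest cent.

$15.89

Risk-neutral probability p = (1 + 0.01 − 0.85)/(1.4 − 0.85) = 0.1600/0.5500 = 0.2909
Terminal stock prices: S_uu = 284.2, S_ud = 172.5, S_dd = 104.8
Terminal payoffs (K − S): max(-147.2, 0) = 0, max(-35.55, 0) = 0, max(32.24, 0) = 32.24
Node u (S = 203): V_u = 1/1.01·[0.2909·0.0000 + 0.7091·0.0000] = 0.0000
Node d (S = 123.2): V_d = 1/1.01·[0.2909·0.0000 + 0.7091·32.2375] = 22.6330
Node 0 (S = 145): V_0 = 1/1.01·[0.2909·0.0000 + 0.7091·22.6330] = 15.8899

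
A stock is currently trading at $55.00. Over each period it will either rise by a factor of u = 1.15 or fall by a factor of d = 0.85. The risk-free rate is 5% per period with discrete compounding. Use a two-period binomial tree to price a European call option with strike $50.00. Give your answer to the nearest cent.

$10.68

Risk-neutral probability p = (1 + 0.05 − 0.85)/(1.15 − 0.85) = 0.2000/0.3000 = 0.6667
Terminal stock prices: S_uu = 72.74, S_ud = 53.76, S_dd = 39.74
Terminal payoffs (S − K): max(22.74, 0) = 22.74, max(3.762, 0) = 3.762, max(-10.26, 0) = 0
Node u (S = 63.25): V_u = 1/1.05·[0.6667·22.7375 + 0.3333·3.7625] = 15.6310
Node d (S = 46.75): V_d = 1/1.05·[0.6667·3.7625 + 0.3333·0.0000] = 2.3889
Node 0 (S = 55): V_0 = 1/1.05·[0.6667·15.6310 + 0.3333·2.3889] = 10.6828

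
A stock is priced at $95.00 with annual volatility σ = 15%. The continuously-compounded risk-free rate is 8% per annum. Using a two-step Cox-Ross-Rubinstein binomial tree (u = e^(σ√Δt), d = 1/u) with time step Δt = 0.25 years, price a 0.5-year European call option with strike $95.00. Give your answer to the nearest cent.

$5.60

CRR parameters: u = e^(σ√Δt) = e^(0.15·√0.25) = 1.0779, d = 1/u = 0.9277
Per-period rate: rΔt = 0.08·0.25 = 0.02, so R = e^0.02 = 1.0202
Risk-neutral probability p = (e^0.02 − 0.9277)/(1.0779 − 0.9277) = 0.0925/0.1501 = 0.6158
Terminal stock prices: S_uu = 110.4, S_ud = 95, S_dd = 81.77
Terminal payoffs (S − K): max(15.37, 0) = 15.37, max(0, 0) = 0, max(-13.23, 0) = 0
Node u (S = 102.4): V_u = e^(−0.02)·[0.6158·15.3743 + 0.3842·0.0000] = 9.2801
Node d (S = 88.14): V_d = e^(−0.02)·[0.6158·0.0000 + 0.3842·0.0000] = 0.0000
Node 0 (S = 95): V_0 = e^(−0.02)·[0.6158·9.2801 + 0.3842·0.0000] = 5.6016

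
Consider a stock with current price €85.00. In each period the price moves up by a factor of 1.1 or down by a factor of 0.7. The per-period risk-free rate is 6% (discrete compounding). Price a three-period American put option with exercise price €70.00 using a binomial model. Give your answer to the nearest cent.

Risk-neutral probability p = (1 + 0.06 − 0.7)/(1.1 − 0.7) = 0.3600/0.4000 = 0.9000
Terminal stock prices: S_uuu = 113.1, S_uud = 72, S_udd = 45.81, S_ddd = 29.15
Terminal payoffs (K − S): max(-43.14, 0) = 0, max(-1.995, 0) = 0, max(24.19, 0) = 24.19, max(40.85, 0) = 40.85
Node uu (S = 102.9): continuation = 1/1.06·[0.9000·0.0000 + 0.1000·0.0000] = 0.0000; exercise value = 0.0000 ≤ continuation, so V_uu = 0.0000
Node ud (S = 65.45): continuation = 1/1.06·[0.9000·0.0000 + 0.1000·24.1850] = 2.2816; exercise value = 4.5500 > continuation, so V_ud = 4.5500 (exercise)
Node dd (S = 41.65): continuation = 1/1.06·[0.9000·24.1850 + 0.1000·40.8450] = 24.3877; exercise value = 28.3500 > continuation, so V_dd = 28.3500 (exercise)
Node u (S = 93.5): continuation = 1/1.06·[0.9000·0.0000 + 0.1000·4.5500] = 0.4292; exercise value = 0.0000 ≤ continuation, so V_u = 0.4292
Node d (S = 59.5): continuation = 1/1.06·[0.9000·4.5500 + 0.1000·28.3500] = 6.5377; exercise value = 10.5000 > continuation, so V_d = 10.5000 (exercise)
Node 0 (S = 85): continuation = 1/1.06·[0.9000·0.4292 + 0.1000·10.5000] = 1.3550; exercise value = 0.0000 ≤ continuation, so V_0 = 1.3550

€1.36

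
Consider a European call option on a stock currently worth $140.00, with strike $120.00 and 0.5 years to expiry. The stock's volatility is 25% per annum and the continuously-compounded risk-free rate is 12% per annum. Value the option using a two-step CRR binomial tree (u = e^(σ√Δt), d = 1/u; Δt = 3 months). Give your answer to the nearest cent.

$28.72

CRR parameters: u = e^(σ√Δt) = e^(0.25·√0.25) = 1.1331, d = 1/u = 0.8825
Per-period rate: rΔt = 0.12·0.25 = 0.03, so R = e^0.03 = 1.0305
Risk-neutral probability p = (e^0.03 − 0.8825)/(1.1331 − 0.8825) = 0.1480/0.2507 = 0.5903
Terminal stock prices: S_uu = 179.8, S_ud = 140, S_dd = 109
Terminal payoffs (S − K): max(59.76, 0) = 59.76, max(20, 0) = 20, max(-10.97, 0) = 0
Node u (S = 158.6): V_u = e^(−0.03)·[0.5903·59.7636 + 0.4097·20.0000] = 42.1873
Node d (S = 123.5): V_d = e^(−0.03)·[0.5903·20.0000 + 0.4097·0.0000] = 11.4569
Node 0 (S = 140): V_0 = e^(−0.03)·[0.5903·42.1873 + 0.4097·11.4569] = 28.7221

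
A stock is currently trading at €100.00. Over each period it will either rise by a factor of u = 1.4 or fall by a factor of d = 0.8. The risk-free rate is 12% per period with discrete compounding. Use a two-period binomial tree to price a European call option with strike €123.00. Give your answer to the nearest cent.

Risk-neutral probability p = (1 + 0.12 − 0.8)/(1.4 − 0.8) = 0.3200/0.6000 = 0.5333
Terminal stock prices: S_uu = 196, S_ud = 112, S_dd = 64
Terminal payoffs (S − K): max(73, 0) = 73, max(-11, 0) = 0, max(-59, 0) = 0
Node u (S = 140): V_u = 1/1.12·[0.5333·73.0000 + 0.4667·0.0000] = 34.7619
Node d (S = 80): V_d = 1/1.12·[0.5333·0.0000 + 0.4667·0.0000] = 0.0000
Node 0 (S = 100): V_0 = 1/1.12·[0.5333·34.7619 + 0.4667·0.0000] = 16.5533

€16.55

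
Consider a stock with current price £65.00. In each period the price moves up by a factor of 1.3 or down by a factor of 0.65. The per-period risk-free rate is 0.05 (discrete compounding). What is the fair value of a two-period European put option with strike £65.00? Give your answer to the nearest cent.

Risk-neutral probability p = (1 + 0.05 − 0.65)/(1.3 − 0.65) = 0.4000/0.6500 = 0.6154
Terminal stock prices: S_uu = 109.9, S_ud = 54.93, S_dd = 27.46
Terminal payoffs (K − S): max(-44.85, 0) = 0, max(10.07, 0) = 10.07, max(37.54, 0) = 37.54
Node u (S = 84.5): V_u = 1/1.05·[0.6154·0.0000 + 0.3846·10.0750] = 3.6905
Node d (S = 42.25): V_d = 1/1.05·[0.6154·10.0750 + 0.3846·37.5375] = 19.6548
Node 0 (S = 65): V_0 = 1/1.05·[0.6154·3.6905 + 0.3846·19.6548] = 9.3625

£9.36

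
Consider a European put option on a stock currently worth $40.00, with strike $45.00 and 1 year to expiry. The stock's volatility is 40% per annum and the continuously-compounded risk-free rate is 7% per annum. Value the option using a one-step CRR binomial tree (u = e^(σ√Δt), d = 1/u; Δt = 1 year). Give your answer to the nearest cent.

CRR parameters: u = e^(σ√Δt) = e^(0.4·√1) = 1.4918, d = 1/u = 0.6703
Per-period rate: rΔt = 0.07·1 = 0.07, so R = e^0.07 = 1.0725
Risk-neutral probability p = (e^0.07 − 0.6703)/(1.4918 − 0.6703) = 0.4022/0.8215 = 0.4896
Terminal stock prices: S_u = 59.67, S_d = 26.81
Terminal payoffs (K − S): max(-14.67, 0) = 0, max(18.19, 0) = 18.19
Node 0 (S = 40): V_0 = e^(−0.07)·[0.4896·0.0000 + 0.5104·18.1872] = 8.6556

$8.66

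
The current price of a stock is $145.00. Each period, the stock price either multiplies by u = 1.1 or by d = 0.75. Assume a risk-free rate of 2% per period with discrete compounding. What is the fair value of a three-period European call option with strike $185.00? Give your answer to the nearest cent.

Risk-neutral probability p = (1 + 0.02 − 0.75)/(1.1 − 0.75) = 0.2700/0.3500 = 0.7714
Terminal stock prices: S_uuu = 193, S_uud = 131.6, S_udd = 89.72, S_ddd = 61.17
Terminal payoffs (S − K): max(7.995, 0) = 7.995, max(-53.41, 0) = 0, max(-95.28, 0) = 0, max(-123.8, 0) = 0
Node uu (S = 175.5): V_uu = 1/1.02·[0.7714·7.9950 + 0.2286·0.0000] = 6.0466
Node ud (S = 119.6): V_ud = 1/1.02·[0.7714·0.0000 + 0.2286·0.0000] = 0.0000
Node dd (S = 81.56): V_dd = 1/1.02·[0.7714·0.0000 + 0.2286·0.0000] = 0.0000
Node u (S = 159.5): V_u = 1/1.02·[0.7714·6.0466 + 0.2286·0.0000] = 4.5731
Node d (S = 108.8): V_d = 1/1.02·[0.7714·0.0000 + 0.2286·0.0000] = 0.0000
Node 0 (S = 145): V_0 = 1/1.02·[0.7714·4.5731 + 0.2286·0.0000] = 3.4586

$3.46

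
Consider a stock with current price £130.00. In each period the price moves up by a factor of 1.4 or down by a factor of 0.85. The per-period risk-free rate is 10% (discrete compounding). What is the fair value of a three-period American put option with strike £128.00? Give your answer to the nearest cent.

£8.68

Risk-neutral probability p = (1 + 0.1 − 0.85)/(1.4 − 0.85) = 0.2500/0.5500 = 0.4545
Terminal stock prices: S_uuu = 356.7, S_uud = 216.6, S_udd = 131.5, S_ddd = 79.84
Terminal payoffs (K − S): max(-228.7, 0) = 0, max(-88.58, 0) = 0, max(-3.495, 0) = 0, max(48.16, 0) = 48.16
Node uu (S = 254.8): continuation = 1/1.1·[0.4545·0.0000 + 0.5455·0.0000] = 0.0000; exercise value = 0.0000 ≤ continuation, so V_uu = 0.0000
Node ud (S = 154.7): continuation = 1/1.1·[0.4545·0.0000 + 0.5455·0.0000] = 0.0000; exercise value = 0.0000 ≤ continuation, so V_ud = 0.0000
Node dd (S = 93.92): continuation = 1/1.1·[0.4545·0.0000 + 0.5455·48.1638] = 23.8829; exercise value = 34.0750 > continuation, so V_dd = 34.0750 (exercise)
Node u (S = 182): continuation = 1/1.1·[0.4545·0.0000 + 0.5455·0.0000] = 0.0000; exercise value = 0.0000 ≤ continuation, so V_u = 0.0000
Node d (S = 110.5): continuation = 1/1.1·[0.4545·0.0000 + 0.5455·34.0750] = 16.8967; exercise value = 17.5000 > continuation, so V_d = 17.5000 (exercise)
Node 0 (S = 130): continuation = 1/1.1·[0.4545·0.0000 + 0.5455·17.5000] = 8.6777; exercise value = 0.0000 ≤ continuation, so V_0 = 8.6777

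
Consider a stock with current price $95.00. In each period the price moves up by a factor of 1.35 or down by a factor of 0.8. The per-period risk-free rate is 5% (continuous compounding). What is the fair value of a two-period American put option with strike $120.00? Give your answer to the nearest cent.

$26.64

Risk-neutral probability p = (e^0.05 − 0.8)/(1.35 − 0.8) = 0.2513/0.5500 = 0.4569
Terminal stock prices: S_uu = 173.1, S_ud = 102.6, S_dd = 60.8
Terminal payoffs (K − S): max(-53.14, 0) = 0, max(17.4, 0) = 17.4, max(59.2, 0) = 59.2
Node u (S = 128.2): continuation = e^(−0.05)·[0.4569·0.0000 + 0.5431·17.4000] = 8.9898; exercise value = 0.0000 ≤ continuation, so V_u = 8.9898
Node d (S = 76): continuation = e^(−0.05)·[0.4569·17.4000 + 0.5431·59.2000] = 38.1475; exercise value = 44.0000 > continuation, so V_d = 44.0000 (exercise)
Node 0 (S = 95): continuation = e^(−0.05)·[0.4569·8.9898 + 0.5431·44.0000] = 26.6395; exercise value = 25.0000 ≤ continuation, so V_0 = 26.6395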